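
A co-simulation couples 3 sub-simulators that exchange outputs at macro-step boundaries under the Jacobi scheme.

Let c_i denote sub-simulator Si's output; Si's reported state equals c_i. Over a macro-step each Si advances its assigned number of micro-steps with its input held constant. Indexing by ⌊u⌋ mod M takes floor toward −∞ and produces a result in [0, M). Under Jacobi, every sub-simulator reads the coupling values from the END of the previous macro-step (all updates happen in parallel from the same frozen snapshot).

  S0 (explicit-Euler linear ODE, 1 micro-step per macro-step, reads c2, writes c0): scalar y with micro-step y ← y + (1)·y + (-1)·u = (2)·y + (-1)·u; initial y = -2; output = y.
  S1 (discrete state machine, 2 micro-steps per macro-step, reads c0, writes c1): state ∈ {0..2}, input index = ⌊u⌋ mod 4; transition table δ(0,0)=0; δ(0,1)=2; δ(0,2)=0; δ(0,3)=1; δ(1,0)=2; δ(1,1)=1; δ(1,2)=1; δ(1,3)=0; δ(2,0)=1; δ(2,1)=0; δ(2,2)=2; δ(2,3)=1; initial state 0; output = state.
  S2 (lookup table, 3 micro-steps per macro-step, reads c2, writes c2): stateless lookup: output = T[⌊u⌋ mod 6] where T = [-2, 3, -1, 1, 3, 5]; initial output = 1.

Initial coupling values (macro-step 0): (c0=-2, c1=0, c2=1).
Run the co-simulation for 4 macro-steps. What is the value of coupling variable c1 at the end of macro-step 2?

macro 1: S0 reads c2=1 → after 1×micro: -5; S1 reads c0=-2 → after 2×micro: 0; S2 reads c2=1 → after 3×micro: 3 ⇒ (c0=-5, c1=0, c2=3)
macro 2: S0 reads c2=3 → after 1×micro: -13; S1 reads c0=-5 → after 2×micro: 0; S2 reads c2=3 → after 3×micro: 1 ⇒ (c0=-13, c1=0, c2=1)
macro 3: S0 reads c2=1 → after 1×micro: -27; S1 reads c0=-13 → after 2×micro: 0; S2 reads c2=1 → after 3×micro: 3 ⇒ (c0=-27, c1=0, c2=3)
macro 4: S0 reads c2=3 → after 1×micro: -57; S1 reads c0=-27 → after 2×micro: 0; S2 reads c2=3 → after 3×micro: 1 ⇒ (c0=-57, c1=0, c2=1)

c1 at macro-step 2 = 0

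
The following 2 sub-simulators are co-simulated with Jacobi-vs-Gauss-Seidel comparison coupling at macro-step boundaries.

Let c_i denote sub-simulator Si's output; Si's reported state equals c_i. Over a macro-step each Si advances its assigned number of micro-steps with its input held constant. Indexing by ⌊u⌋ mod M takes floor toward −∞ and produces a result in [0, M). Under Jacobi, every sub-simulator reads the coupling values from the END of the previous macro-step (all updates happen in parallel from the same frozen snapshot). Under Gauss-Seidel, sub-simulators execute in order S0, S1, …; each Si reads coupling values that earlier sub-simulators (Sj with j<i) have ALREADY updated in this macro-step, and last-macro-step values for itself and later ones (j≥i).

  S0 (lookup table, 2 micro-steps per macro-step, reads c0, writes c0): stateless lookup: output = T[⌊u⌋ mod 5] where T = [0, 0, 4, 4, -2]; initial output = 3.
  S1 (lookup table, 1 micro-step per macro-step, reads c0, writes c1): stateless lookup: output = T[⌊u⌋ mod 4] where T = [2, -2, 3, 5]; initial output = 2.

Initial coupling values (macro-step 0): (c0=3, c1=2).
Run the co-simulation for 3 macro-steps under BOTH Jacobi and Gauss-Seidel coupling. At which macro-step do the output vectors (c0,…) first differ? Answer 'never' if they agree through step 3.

first divergence at macro-step: 1

[Jacobi] macro 1: S0 reads c0=3 → after 2×micro: 4; S1 reads c0=3 → after 1×micro: 5 ⇒ (c0=4, c1=5)
[Jacobi] macro 2: S0 reads c0=4 → after 2×micro: -2; S1 reads c0=4 → after 1×micro: 2 ⇒ (c0=-2, c1=2)
[Jacobi] macro 3: S0 reads c0=-2 → after 2×micro: 4; S1 reads c0=-2 → after 1×micro: 3 ⇒ (c0=4, c1=3)
[Gauss-Seidel] macro 1: S0 reads c0=3 → after 2×micro: 4; S1 reads c0=4 → after 1×micro: 2 ⇒ (c0=4, c1=2)
[Gauss-Seidel] macro 2: S0 reads c0=4 → after 2×micro: -2; S1 reads c0=-2 → after 1×micro: 3 ⇒ (c0=-2, c1=3)
[Gauss-Seidel] macro 3: S0 reads c0=-2 → after 2×micro: 4; S1 reads c0=4 → after 1×micro: 2 ⇒ (c0=4, c1=2)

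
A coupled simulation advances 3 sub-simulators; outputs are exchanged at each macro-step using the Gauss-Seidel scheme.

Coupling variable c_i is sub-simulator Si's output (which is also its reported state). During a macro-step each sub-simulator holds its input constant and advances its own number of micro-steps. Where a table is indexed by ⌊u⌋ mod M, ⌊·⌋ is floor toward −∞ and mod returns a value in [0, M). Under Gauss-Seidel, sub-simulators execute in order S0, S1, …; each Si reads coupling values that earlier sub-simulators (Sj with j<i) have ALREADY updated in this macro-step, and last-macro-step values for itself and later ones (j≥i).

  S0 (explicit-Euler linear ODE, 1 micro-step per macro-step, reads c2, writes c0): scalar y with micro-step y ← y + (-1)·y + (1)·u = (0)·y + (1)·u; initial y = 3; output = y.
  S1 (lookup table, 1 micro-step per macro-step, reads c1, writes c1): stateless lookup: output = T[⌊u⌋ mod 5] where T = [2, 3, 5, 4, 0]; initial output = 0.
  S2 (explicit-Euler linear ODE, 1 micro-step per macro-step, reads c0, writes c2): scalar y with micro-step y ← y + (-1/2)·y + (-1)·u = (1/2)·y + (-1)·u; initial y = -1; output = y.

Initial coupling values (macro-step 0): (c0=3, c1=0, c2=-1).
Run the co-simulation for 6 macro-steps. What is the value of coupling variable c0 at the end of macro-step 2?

c0 at macro-step 2 = 1/2

macro 1: S0 reads c2=-1 → after 1×micro: -1; S1 reads c1=0 → after 1×micro: 2; S2 reads c0=-1 → after 1×micro: 1/2 ⇒ (c0=-1, c1=2, c2=1/2)
macro 2: S0 reads c2=1/2 → after 1×micro: 1/2; S1 reads c1=2 → after 1×micro: 5; S2 reads c0=1/2 → after 1×micro: -1/4 ⇒ (c0=1/2, c1=5, c2=-1/4)
macro 3: S0 reads c2=-1/4 → after 1×micro: -1/4; S1 reads c1=5 → after 1×micro: 2; S2 reads c0=-1/4 → after 1×micro: 1/8 ⇒ (c0=-1/4, c1=2, c2=1/8)
macro 4: S0 reads c2=1/8 → after 1×micro: 1/8; S1 reads c1=2 → after 1×micro: 5; S2 reads c0=1/8 → after 1×micro: -1/16 ⇒ (c0=1/8, c1=5, c2=-1/16)
macro 5: S0 reads c2=-1/16 → after 1×micro: -1/16; S1 reads c1=5 → after 1×micro: 2; S2 reads c0=-1/16 → after 1×micro: 1/32 ⇒ (c0=-1/16, c1=2, c2=1/32)
macro 6: S0 reads c2=1/32 → after 1×micro: 1/32; S1 reads c1=2 → after 1×micro: 5; S2 reads c0=1/32 → after 1×micro: -1/64 ⇒ (c0=1/32, c1=5, c2=-1/64)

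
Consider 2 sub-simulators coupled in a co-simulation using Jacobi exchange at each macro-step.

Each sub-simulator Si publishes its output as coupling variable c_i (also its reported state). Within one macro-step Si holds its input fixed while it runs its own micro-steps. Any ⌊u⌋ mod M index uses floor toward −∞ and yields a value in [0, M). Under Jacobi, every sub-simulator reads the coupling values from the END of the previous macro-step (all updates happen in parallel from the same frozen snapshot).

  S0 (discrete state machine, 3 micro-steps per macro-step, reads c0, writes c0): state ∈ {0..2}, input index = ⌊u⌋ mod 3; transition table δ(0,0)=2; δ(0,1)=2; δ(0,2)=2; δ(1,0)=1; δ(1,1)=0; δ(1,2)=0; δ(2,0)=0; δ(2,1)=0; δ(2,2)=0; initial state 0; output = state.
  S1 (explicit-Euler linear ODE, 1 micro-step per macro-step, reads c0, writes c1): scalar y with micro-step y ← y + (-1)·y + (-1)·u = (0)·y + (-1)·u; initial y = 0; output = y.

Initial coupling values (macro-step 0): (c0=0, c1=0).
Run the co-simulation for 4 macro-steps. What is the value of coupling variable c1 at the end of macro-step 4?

macro 1: S0 reads c0=0 → after 3×micro: 2; S1 reads c0=0 → after 1×micro: 0 ⇒ (c0=2, c1=0)
macro 2: S0 reads c0=2 → after 3×micro: 0; S1 reads c0=2 → after 1×micro: -2 ⇒ (c0=0, c1=-2)
macro 3: S0 reads c0=0 → after 3×micro: 2; S1 reads c0=0 → after 1×micro: 0 ⇒ (c0=2, c1=0)
macro 4: S0 reads c0=2 → after 3×micro: 0; S1 reads c0=2 → after 1×micro: -2 ⇒ (c0=0, c1=-2)

c1 at macro-step 4 = -2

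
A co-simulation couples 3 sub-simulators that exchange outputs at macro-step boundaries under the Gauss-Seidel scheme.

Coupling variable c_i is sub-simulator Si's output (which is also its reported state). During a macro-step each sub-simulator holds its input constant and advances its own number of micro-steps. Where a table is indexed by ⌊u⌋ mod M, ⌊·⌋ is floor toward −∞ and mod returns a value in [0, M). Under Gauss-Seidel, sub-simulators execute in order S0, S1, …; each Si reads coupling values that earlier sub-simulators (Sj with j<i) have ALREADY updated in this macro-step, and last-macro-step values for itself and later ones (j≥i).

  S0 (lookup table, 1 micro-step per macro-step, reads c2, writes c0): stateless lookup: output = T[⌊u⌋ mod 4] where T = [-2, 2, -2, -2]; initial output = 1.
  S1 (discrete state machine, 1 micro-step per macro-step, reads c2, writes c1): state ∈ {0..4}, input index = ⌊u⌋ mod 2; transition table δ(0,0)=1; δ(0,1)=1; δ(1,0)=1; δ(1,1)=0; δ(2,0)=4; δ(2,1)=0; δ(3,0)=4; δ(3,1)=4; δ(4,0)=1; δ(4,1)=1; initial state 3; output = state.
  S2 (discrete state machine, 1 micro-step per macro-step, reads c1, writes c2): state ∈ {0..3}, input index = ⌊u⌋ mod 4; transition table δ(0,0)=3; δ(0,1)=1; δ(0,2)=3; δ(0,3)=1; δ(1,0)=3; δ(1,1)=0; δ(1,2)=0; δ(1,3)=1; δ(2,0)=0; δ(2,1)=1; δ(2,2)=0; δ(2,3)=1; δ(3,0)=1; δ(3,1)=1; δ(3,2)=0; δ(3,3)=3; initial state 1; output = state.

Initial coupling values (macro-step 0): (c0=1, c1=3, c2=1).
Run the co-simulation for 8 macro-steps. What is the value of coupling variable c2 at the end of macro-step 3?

c2 at macro-step 3 = 3

macro 1: S0 reads c2=1 → after 1×micro: 2; S1 reads c2=1 → after 1×micro: 4; S2 reads c1=4 → after 1×micro: 3 ⇒ (c0=2, c1=4, c2=3)
macro 2: S0 reads c2=3 → after 1×micro: -2; S1 reads c2=3 → after 1×micro: 1; S2 reads c1=1 → after 1×micro: 1 ⇒ (c0=-2, c1=1, c2=1)
macro 3: S0 reads c2=1 → after 1×micro: 2; S1 reads c2=1 → after 1×micro: 0; S2 reads c1=0 → after 1×micro: 3 ⇒ (c0=2, c1=0, c2=3)
macro 4: S0 reads c2=3 → after 1×micro: -2; S1 reads c2=3 → after 1×micro: 1; S2 reads c1=1 → after 1×micro: 1 ⇒ (c0=-2, c1=1, c2=1)
macro 5: S0 reads c2=1 → after 1×micro: 2; S1 reads c2=1 → after 1×micro: 0; S2 reads c1=0 → after 1×micro: 3 ⇒ (c0=2, c1=0, c2=3)
macro 6: S0 reads c2=3 → after 1×micro: -2; S1 reads c2=3 → after 1×micro: 1; S2 reads c1=1 → after 1×micro: 1 ⇒ (c0=-2, c1=1, c2=1)
macro 7: S0 reads c2=1 → after 1×micro: 2; S1 reads c2=1 → after 1×micro: 0; S2 reads c1=0 → after 1×micro: 3 ⇒ (c0=2, c1=0, c2=3)
macro 8: S0 reads c2=3 → after 1×micro: -2; S1 reads c2=3 → after 1×micro: 1; S2 reads c1=1 → after 1×micro: 1 ⇒ (c0=-2, c1=1, c2=1)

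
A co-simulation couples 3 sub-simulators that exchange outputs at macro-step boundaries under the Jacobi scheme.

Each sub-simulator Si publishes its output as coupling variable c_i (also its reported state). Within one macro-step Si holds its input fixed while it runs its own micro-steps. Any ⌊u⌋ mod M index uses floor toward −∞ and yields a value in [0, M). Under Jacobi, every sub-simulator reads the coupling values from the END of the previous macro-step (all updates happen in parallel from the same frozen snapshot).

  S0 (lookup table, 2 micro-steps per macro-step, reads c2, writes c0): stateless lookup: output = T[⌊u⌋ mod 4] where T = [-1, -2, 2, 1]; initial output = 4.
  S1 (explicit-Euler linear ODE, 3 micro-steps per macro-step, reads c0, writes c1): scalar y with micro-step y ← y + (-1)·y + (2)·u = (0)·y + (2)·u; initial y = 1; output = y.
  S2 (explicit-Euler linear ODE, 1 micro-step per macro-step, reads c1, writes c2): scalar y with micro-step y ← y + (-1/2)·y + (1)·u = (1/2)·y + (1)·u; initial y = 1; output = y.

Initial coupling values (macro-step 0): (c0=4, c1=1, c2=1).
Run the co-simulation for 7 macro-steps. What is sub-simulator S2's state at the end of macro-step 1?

macro 1: S0 reads c2=1 → after 2×micro: -2; S1 reads c0=4 → after 3×micro: 8; S2 reads c1=1 → after 1×micro: 3/2 ⇒ (c0=-2, c1=8, c2=3/2)
macro 2: S0 reads c2=3/2 → after 2×micro: -2; S1 reads c0=-2 → after 3×micro: -4; S2 reads c1=8 → after 1×micro: 35/4 ⇒ (c0=-2, c1=-4, c2=35/4)
macro 3: S0 reads c2=35/4 → after 2×micro: -1; S1 reads c0=-2 → after 3×micro: -4; S2 reads c1=-4 → after 1×micro: 3/8 ⇒ (c0=-1, c1=-4, c2=3/8)
macro 4: S0 reads c2=3/8 → after 2×micro: -1; S1 reads c0=-1 → after 3×micro: -2; S2 reads c1=-4 → after 1×micro: -61/16 ⇒ (c0=-1, c1=-2, c2=-61/16)
macro 5: S0 reads c2=-61/16 → after 2×micro: -1; S1 reads c0=-1 → after 3×micro: -2; S2 reads c1=-2 → after 1×micro: -125/32 ⇒ (c0=-1, c1=-2, c2=-125/32)
macro 6: S0 reads c2=-125/32 → after 2×micro: -1; S1 reads c0=-1 → after 3×micro: -2; S2 reads c1=-2 → after 1×micro: -253/64 ⇒ (c0=-1, c1=-2, c2=-253/64)
macro 7: S0 reads c2=-253/64 → after 2×micro: -1; S1 reads c0=-1 → after 3×micro: -2; S2 reads c1=-2 → after 1×micro: -509/128 ⇒ (c0=-1, c1=-2, c2=-509/128)

S2 state at macro-step 1 = 3/2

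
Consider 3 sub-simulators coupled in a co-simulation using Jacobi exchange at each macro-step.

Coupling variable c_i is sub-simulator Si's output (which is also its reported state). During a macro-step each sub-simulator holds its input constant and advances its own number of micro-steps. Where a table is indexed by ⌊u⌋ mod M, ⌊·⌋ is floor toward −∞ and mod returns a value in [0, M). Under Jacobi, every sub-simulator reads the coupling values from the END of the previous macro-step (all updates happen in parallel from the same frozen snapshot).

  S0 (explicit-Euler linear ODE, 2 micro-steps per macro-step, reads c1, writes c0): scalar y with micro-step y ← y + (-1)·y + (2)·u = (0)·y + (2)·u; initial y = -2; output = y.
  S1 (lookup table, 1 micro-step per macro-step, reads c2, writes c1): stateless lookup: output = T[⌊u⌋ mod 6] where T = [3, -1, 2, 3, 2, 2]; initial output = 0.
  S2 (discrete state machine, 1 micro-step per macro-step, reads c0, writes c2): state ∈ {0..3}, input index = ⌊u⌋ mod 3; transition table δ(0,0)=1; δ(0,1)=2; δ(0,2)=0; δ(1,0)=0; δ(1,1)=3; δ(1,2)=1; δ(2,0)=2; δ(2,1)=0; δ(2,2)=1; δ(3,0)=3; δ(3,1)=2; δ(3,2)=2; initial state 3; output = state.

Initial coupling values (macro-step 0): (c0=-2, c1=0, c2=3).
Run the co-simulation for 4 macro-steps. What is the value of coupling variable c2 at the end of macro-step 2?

macro 1: S0 reads c1=0 → after 2×micro: 0; S1 reads c2=3 → after 1×micro: 3; S2 reads c0=-2 → after 1×micro: 2 ⇒ (c0=0, c1=3, c2=2)
macro 2: S0 reads c1=3 → after 2×micro: 6; S1 reads c2=2 → after 1×micro: 2; S2 reads c0=0 → after 1×micro: 2 ⇒ (c0=6, c1=2, c2=2)
macro 3: S0 reads c1=2 → after 2×micro: 4; S1 reads c2=2 → after 1×micro: 2; S2 reads c0=6 → after 1×micro: 2 ⇒ (c0=4, c1=2, c2=2)
macro 4: S0 reads c1=2 → after 2×micro: 4; S1 reads c2=2 → after 1×micro: 2; S2 reads c0=4 → after 1×micro: 0 ⇒ (c0=4, c1=2, c2=0)

c2 at macro-step 2 = 2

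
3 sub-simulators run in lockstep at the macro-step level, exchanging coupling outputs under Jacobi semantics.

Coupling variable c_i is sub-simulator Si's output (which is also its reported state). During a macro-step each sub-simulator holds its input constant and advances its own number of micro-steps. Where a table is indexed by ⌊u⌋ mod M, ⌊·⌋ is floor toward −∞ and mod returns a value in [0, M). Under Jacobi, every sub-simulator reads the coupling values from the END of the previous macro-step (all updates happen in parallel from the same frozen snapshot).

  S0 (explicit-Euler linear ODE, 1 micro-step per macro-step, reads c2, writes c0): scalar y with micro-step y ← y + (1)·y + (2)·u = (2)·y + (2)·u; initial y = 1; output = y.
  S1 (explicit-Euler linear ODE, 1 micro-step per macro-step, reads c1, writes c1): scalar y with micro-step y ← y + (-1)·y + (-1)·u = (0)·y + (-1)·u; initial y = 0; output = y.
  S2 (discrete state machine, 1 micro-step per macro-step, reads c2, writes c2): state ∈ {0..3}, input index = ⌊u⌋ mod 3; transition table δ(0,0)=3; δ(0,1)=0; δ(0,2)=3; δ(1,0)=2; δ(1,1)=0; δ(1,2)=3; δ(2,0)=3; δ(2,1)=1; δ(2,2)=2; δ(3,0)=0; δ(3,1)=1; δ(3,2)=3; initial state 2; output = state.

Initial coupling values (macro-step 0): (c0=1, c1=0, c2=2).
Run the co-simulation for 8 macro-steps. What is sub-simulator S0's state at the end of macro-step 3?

S0 state at macro-step 3 = 36

macro 1: S0 reads c2=2 → after 1×micro: 6; S1 reads c1=0 → after 1×micro: 0; S2 reads c2=2 → after 1×micro: 2 ⇒ (c0=6, c1=0, c2=2)
macro 2: S0 reads c2=2 → after 1×micro: 16; S1 reads c1=0 → after 1×micro: 0; S2 reads c2=2 → after 1×micro: 2 ⇒ (c0=16, c1=0, c2=2)
macro 3: S0 reads c2=2 → after 1×micro: 36; S1 reads c1=0 → after 1×micro: 0; S2 reads c2=2 → after 1×micro: 2 ⇒ (c0=36, c1=0, c2=2)
macro 4: S0 reads c2=2 → after 1×micro: 76; S1 reads c1=0 → after 1×micro: 0; S2 reads c2=2 → after 1×micro: 2 ⇒ (c0=76, c1=0, c2=2)
macro 5: S0 reads c2=2 → after 1×micro: 156; S1 reads c1=0 → after 1×micro: 0; S2 reads c2=2 → after 1×micro: 2 ⇒ (c0=156, c1=0, c2=2)
macro 6: S0 reads c2=2 → after 1×micro: 316; S1 reads c1=0 → after 1×micro: 0; S2 reads c2=2 → after 1×micro: 2 ⇒ (c0=316, c1=0, c2=2)
macro 7: S0 reads c2=2 → after 1×micro: 636; S1 reads c1=0 → after 1×micro: 0; S2 reads c2=2 → after 1×micro: 2 ⇒ (c0=636, c1=0, c2=2)
macro 8: S0 reads c2=2 → after 1×micro: 1276; S1 reads c1=0 → after 1×micro: 0; S2 reads c2=2 → after 1×micro: 2 ⇒ (c0=1276, c1=0, c2=2)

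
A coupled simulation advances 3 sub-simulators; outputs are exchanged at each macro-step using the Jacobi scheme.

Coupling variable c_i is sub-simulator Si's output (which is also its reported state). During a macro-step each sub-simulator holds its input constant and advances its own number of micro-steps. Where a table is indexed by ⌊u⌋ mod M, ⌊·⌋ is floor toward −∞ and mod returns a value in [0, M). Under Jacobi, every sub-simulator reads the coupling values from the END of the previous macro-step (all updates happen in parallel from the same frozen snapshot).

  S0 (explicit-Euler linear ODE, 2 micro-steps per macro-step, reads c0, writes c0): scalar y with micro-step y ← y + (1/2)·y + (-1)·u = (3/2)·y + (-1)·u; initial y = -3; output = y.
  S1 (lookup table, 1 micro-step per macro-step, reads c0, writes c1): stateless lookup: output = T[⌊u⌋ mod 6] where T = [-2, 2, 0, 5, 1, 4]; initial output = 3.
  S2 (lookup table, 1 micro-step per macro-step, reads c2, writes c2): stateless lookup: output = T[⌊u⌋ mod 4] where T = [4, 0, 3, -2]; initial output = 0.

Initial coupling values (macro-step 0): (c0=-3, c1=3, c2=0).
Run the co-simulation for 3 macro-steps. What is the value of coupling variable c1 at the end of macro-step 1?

macro 1: S0 reads c0=-3 → after 2×micro: 3/4; S1 reads c0=-3 → after 1×micro: 5; S2 reads c2=0 → after 1×micro: 4 ⇒ (c0=3/4, c1=5, c2=4)
macro 2: S0 reads c0=3/4 → after 2×micro: -3/16; S1 reads c0=3/4 → after 1×micro: -2; S2 reads c2=4 → after 1×micro: 4 ⇒ (c0=-3/16, c1=-2, c2=4)
macro 3: S0 reads c0=-3/16 → after 2×micro: 3/64; S1 reads c0=-3/16 → after 1×micro: 4; S2 reads c2=4 → after 1×micro: 4 ⇒ (c0=3/64, c1=4, c2=4)

c1 at macro-step 1 = 5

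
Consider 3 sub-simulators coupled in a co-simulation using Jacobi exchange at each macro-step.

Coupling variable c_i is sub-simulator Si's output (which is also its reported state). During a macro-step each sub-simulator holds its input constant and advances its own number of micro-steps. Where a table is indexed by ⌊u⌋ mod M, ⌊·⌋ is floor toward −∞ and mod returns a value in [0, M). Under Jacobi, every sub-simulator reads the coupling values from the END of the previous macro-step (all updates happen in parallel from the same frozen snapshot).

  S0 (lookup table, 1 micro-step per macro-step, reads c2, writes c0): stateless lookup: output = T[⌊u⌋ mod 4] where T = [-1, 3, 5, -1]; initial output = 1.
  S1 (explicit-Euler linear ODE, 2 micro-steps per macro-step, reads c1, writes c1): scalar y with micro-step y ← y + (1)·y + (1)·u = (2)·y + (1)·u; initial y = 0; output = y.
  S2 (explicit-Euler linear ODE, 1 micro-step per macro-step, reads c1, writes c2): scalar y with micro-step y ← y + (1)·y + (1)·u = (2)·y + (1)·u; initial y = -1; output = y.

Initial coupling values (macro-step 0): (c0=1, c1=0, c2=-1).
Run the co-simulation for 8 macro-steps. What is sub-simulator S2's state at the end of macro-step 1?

S2 state at macro-step 1 = -2

macro 1: S0 reads c2=-1 → after 1×micro: -1; S1 reads c1=0 → after 2×micro: 0; S2 reads c1=0 → after 1×micro: -2 ⇒ (c0=-1, c1=0, c2=-2)
macro 2: S0 reads c2=-2 → after 1×micro: 5; S1 reads c1=0 → after 2×micro: 0; S2 reads c1=0 → after 1×micro: -4 ⇒ (c0=5, c1=0, c2=-4)
macro 3: S0 reads c2=-4 → after 1×micro: -1; S1 reads c1=0 → after 2×micro: 0; S2 reads c1=0 → after 1×micro: -8 ⇒ (c0=-1, c1=0, c2=-8)
macro 4: S0 reads c2=-8 → after 1×micro: -1; S1 reads c1=0 → after 2×micro: 0; S2 reads c1=0 → after 1×micro: -16 ⇒ (c0=-1, c1=0, c2=-16)
macro 5: S0 reads c2=-16 → after 1×micro: -1; S1 reads c1=0 → after 2×micro: 0; S2 reads c1=0 → after 1×micro: -32 ⇒ (c0=-1, c1=0, c2=-32)
macro 6: S0 reads c2=-32 → after 1×micro: -1; S1 reads c1=0 → after 2×micro: 0; S2 reads c1=0 → after 1×micro: -64 ⇒ (c0=-1, c1=0, c2=-64)
macro 7: S0 reads c2=-64 → after 1×micro: -1; S1 reads c1=0 → after 2×micro: 0; S2 reads c1=0 → after 1×micro: -128 ⇒ (c0=-1, c1=0, c2=-128)
macro 8: S0 reads c2=-128 → after 1×micro: -1; S1 reads c1=0 → after 2×micro: 0; S2 reads c1=0 → after 1×micro: -256 ⇒ (c0=-1, c1=0, c2=-256)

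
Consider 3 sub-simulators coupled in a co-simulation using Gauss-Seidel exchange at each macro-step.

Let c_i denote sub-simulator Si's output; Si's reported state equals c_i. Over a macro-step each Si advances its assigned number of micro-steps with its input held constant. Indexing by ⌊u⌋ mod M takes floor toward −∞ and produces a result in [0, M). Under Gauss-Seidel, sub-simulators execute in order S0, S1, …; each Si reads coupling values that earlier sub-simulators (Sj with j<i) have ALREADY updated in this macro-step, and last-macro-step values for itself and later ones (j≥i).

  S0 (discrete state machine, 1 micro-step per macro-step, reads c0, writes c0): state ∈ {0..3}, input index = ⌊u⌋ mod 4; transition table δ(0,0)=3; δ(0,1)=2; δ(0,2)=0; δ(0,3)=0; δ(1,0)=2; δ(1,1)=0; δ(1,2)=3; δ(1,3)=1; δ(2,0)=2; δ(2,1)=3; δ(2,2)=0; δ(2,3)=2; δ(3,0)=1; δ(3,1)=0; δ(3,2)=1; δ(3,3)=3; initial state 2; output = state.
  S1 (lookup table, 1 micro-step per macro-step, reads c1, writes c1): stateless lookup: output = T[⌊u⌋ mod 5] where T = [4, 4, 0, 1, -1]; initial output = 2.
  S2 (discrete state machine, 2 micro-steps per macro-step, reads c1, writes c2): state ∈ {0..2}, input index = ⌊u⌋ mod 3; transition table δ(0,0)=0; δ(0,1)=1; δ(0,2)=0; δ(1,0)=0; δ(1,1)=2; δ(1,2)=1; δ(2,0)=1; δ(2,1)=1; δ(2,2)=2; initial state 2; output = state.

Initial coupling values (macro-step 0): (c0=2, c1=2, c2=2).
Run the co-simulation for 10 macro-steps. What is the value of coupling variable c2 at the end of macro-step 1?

macro 1: S0 reads c0=2 → after 1×micro: 0; S1 reads c1=2 → after 1×micro: 0; S2 reads c1=0 → after 2×micro: 0 ⇒ (c0=0, c1=0, c2=0)
macro 2: S0 reads c0=0 → after 1×micro: 3; S1 reads c1=0 → after 1×micro: 4; S2 reads c1=4 → after 2×micro: 2 ⇒ (c0=3, c1=4, c2=2)
macro 3: S0 reads c0=3 → after 1×micro: 3; S1 reads c1=4 → after 1×micro: -1; S2 reads c1=-1 → after 2×micro: 2 ⇒ (c0=3, c1=-1, c2=2)
macro 4: S0 reads c0=3 → after 1×micro: 3; S1 reads c1=-1 → after 1×micro: -1; S2 reads c1=-1 → after 2×micro: 2 ⇒ (c0=3, c1=-1, c2=2)
macro 5: S0 reads c0=3 → after 1×micro: 3; S1 reads c1=-1 → after 1×micro: -1; S2 reads c1=-1 → after 2×micro: 2 ⇒ (c0=3, c1=-1, c2=2)
macro 6: S0 reads c0=3 → after 1×micro: 3; S1 reads c1=-1 → after 1×micro: -1; S2 reads c1=-1 → after 2×micro: 2 ⇒ (c0=3, c1=-1, c2=2)
macro 7: S0 reads c0=3 → after 1×micro: 3; S1 reads c1=-1 → after 1×micro: -1; S2 reads c1=-1 → after 2×micro: 2 ⇒ (c0=3, c1=-1, c2=2)
macro 8: S0 reads c0=3 → after 1×micro: 3; S1 reads c1=-1 → after 1×micro: -1; S2 reads c1=-1 → after 2×micro: 2 ⇒ (c0=3, c1=-1, c2=2)
macro 9: S0 reads c0=3 → after 1×micro: 3; S1 reads c1=-1 → after 1×micro: -1; S2 reads c1=-1 → after 2×micro: 2 ⇒ (c0=3, c1=-1, c2=2)
macro 10: S0 reads c0=3 → after 1×micro: 3; S1 reads c1=-1 → after 1×micro: -1; S2 reads c1=-1 → after 2×micro: 2 ⇒ (c0=3, c1=-1, c2=2)

c2 at macro-step 1 = 0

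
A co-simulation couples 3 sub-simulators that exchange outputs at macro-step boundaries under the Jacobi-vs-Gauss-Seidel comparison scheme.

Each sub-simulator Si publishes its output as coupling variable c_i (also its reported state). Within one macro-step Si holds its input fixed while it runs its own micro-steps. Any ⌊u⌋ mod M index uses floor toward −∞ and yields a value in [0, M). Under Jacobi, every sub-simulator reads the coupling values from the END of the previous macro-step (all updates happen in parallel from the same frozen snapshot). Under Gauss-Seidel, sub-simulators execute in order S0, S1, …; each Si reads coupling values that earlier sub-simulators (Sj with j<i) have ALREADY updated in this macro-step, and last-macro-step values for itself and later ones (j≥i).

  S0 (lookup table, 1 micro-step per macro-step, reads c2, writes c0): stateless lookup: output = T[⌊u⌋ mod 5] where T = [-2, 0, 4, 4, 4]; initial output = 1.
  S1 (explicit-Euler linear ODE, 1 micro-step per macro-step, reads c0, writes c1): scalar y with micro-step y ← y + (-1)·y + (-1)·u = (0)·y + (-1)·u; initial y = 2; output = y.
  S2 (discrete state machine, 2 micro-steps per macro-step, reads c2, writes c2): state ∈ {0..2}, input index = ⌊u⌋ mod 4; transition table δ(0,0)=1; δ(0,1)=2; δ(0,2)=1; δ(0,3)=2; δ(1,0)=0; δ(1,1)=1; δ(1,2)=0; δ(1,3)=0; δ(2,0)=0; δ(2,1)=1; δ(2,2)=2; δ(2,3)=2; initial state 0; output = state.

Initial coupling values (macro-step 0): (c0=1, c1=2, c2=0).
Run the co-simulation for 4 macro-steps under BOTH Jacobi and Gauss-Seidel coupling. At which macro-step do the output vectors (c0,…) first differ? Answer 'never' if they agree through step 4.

[Jacobi] macro 1: S0 reads c2=0 → after 1×micro: -2; S1 reads c0=1 → after 1×micro: -1; S2 reads c2=0 → after 2×micro: 0 ⇒ (c0=-2, c1=-1, c2=0)
[Jacobi] macro 2: S0 reads c2=0 → after 1×micro: -2; S1 reads c0=-2 → after 1×micro: 2; S2 reads c2=0 → after 2×micro: 0 ⇒ (c0=-2, c1=2, c2=0)
[Jacobi] macro 3: S0 reads c2=0 → after 1×micro: -2; S1 reads c0=-2 → after 1×micro: 2; S2 reads c2=0 → after 2×micro: 0 ⇒ (c0=-2, c1=2, c2=0)
[Jacobi] macro 4: S0 reads c2=0 → after 1×micro: -2; S1 reads c0=-2 → after 1×micro: 2; S2 reads c2=0 → after 2×micro: 0 ⇒ (c0=-2, c1=2, c2=0)
[Gauss-Seidel] macro 1: S0 reads c2=0 → after 1×micro: -2; S1 reads c0=-2 → after 1×micro: 2; S2 reads c2=0 → after 2×micro: 0 ⇒ (c0=-2, c1=2, c2=0)
[Gauss-Seidel] macro 2: S0 reads c2=0 → after 1×micro: -2; S1 reads c0=-2 → after 1×micro: 2; S2 reads c2=0 → after 2×micro: 0 ⇒ (c0=-2, c1=2, c2=0)
[Gauss-Seidel] macro 3: S0 reads c2=0 → after 1×micro: -2; S1 reads c0=-2 → after 1×micro: 2; S2 reads c2=0 → after 2×micro: 0 ⇒ (c0=-2, c1=2, c2=0)
[Gauss-Seidel] macro 4: S0 reads c2=0 → after 1×micro: -2; S1 reads c0=-2 → after 1×micro: 2; S2 reads c2=0 → after 2×micro: 0 ⇒ (c0=-2, c1=2, c2=0)

first divergence at macro-step: 1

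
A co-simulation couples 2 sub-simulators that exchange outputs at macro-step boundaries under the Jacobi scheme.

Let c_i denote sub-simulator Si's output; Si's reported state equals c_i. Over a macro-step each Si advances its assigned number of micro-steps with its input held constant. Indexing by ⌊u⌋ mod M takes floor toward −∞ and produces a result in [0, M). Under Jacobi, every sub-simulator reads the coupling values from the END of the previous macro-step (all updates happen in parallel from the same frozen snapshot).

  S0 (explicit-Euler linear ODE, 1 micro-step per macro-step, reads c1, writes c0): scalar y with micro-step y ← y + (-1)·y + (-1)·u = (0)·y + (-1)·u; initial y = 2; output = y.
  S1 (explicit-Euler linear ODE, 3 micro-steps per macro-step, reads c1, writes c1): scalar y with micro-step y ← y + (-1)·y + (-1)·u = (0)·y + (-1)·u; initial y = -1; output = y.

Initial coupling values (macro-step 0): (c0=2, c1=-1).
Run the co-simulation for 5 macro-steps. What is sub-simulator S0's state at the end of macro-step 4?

S0 state at macro-step 4 = -1

macro 1: S0 reads c1=-1 → after 1×micro: 1; S1 reads c1=-1 → after 3×micro: 1 ⇒ (c0=1, c1=1)
macro 2: S0 reads c1=1 → after 1×micro: -1; S1 reads c1=1 → after 3×micro: -1 ⇒ (c0=-1, c1=-1)
macro 3: S0 reads c1=-1 → after 1×micro: 1; S1 reads c1=-1 → after 3×micro: 1 ⇒ (c0=1, c1=1)
macro 4: S0 reads c1=1 → after 1×micro: -1; S1 reads c1=1 → after 3×micro: -1 ⇒ (c0=-1, c1=-1)
macro 5: S0 reads c1=-1 → after 1×micro: 1; S1 reads c1=-1 → after 3×micro: 1 ⇒ (c0=1, c1=1)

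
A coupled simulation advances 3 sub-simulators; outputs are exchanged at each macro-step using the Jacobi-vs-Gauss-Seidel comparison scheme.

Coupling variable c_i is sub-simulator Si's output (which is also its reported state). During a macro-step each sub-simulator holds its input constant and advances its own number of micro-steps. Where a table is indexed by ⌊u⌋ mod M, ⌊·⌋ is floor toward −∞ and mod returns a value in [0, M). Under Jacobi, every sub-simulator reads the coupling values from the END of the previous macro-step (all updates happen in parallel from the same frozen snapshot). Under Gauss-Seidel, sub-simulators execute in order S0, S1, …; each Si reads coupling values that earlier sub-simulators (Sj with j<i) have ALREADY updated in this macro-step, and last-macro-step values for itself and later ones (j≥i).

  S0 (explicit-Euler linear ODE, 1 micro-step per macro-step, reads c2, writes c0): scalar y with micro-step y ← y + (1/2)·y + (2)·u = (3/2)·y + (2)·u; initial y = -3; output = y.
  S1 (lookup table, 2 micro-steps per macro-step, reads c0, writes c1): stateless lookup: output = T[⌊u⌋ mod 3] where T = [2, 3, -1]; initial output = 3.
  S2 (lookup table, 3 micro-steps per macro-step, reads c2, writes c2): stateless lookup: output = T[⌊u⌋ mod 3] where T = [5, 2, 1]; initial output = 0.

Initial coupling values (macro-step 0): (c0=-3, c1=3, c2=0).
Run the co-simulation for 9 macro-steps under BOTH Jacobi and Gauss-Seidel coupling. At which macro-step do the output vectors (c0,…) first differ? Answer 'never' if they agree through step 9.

first divergence at macro-step: 1

[Jacobi] macro 1: S0 reads c2=0 → after 1×micro: -9/2; S1 reads c0=-3 → after 2×micro: 2; S2 reads c2=0 → after 3×micro: 5 ⇒ (c0=-9/2, c1=2, c2=5)
[Jacobi] macro 2: S0 reads c2=5 → after 1×micro: 13/4; S1 reads c0=-9/2 → after 2×micro: 3; S2 reads c2=5 → after 3×micro: 1 ⇒ (c0=13/4, c1=3, c2=1)
[Jacobi] macro 3: S0 reads c2=1 → after 1×micro: 55/8; S1 reads c0=13/4 → after 2×micro: 2; S2 reads c2=1 → after 3×micro: 2 ⇒ (c0=55/8, c1=2, c2=2)
[Jacobi] macro 4: S0 reads c2=2 → after 1×micro: 229/16; S1 reads c0=55/8 → after 2×micro: 2; S2 reads c2=2 → after 3×micro: 1 ⇒ (c0=229/16, c1=2, c2=1)
[Jacobi] macro 5: S0 reads c2=1 → after 1×micro: 751/32; S1 reads c0=229/16 → after 2×micro: -1; S2 reads c2=1 → after 3×micro: 2 ⇒ (c0=751/32, c1=-1, c2=2)
[Jacobi] macro 6: S0 reads c2=2 → after 1×micro: 2509/64; S1 reads c0=751/32 → after 2×micro: -1; S2 reads c2=2 → after 3×micro: 1 ⇒ (c0=2509/64, c1=-1, c2=1)
[Jacobi] macro 7: S0 reads c2=1 → after 1×micro: 7783/128; S1 reads c0=2509/64 → after 2×micro: 2; S2 reads c2=1 → after 3×micro: 2 ⇒ (c0=7783/128, c1=2, c2=2)
[Jacobi] macro 8: S0 reads c2=2 → after 1×micro: 24373/256; S1 reads c0=7783/128 → after 2×micro: 2; S2 reads c2=2 → after 3×micro: 1 ⇒ (c0=24373/256, c1=2, c2=1)
[Jacobi] macro 9: S0 reads c2=1 → after 1×micro: 74143/512; S1 reads c0=24373/256 → after 2×micro: -1; S2 reads c2=1 → after 3×micro: 2 ⇒ (c0=74143/512, c1=-1, c2=2)
[Gauss-Seidel] macro 1: S0 reads c2=0 → after 1×micro: -9/2; S1 reads c0=-9/2 → after 2×micro: 3; S2 reads c2=0 → after 3×micro: 5 ⇒ (c0=-9/2, c1=3, c2=5)
[Gauss-Seidel] macro 2: S0 reads c2=5 → after 1×micro: 13/4; S1 reads c0=13/4 → after 2×micro: 2; S2 reads c2=5 → after 3×micro: 1 ⇒ (c0=13/4, c1=2, c2=1)
[Gauss-Seidel] macro 3: S0 reads c2=1 → after 1×micro: 55/8; S1 reads c0=55/8 → after 2×micro: 2; S2 reads c2=1 → after 3×micro: 2 ⇒ (c0=55/8, c1=2, c2=2)
[Gauss-Seidel] macro 4: S0 reads c2=2 → after 1×micro: 229/16; S1 reads c0=229/16 → after 2×micro: -1; S2 reads c2=2 → after 3×micro: 1 ⇒ (c0=229/16, c1=-1, c2=1)
[Gauss-Seidel] macro 5: S0 reads c2=1 → after 1×micro: 751/32; S1 reads c0=751/32 → after 2×micro: -1; S2 reads c2=1 → after 3×micro: 2 ⇒ (c0=751/32, c1=-1, c2=2)
[Gauss-Seidel] macro 6: S0 reads c2=2 → after 1×micro: 2509/64; S1 reads c0=2509/64 → after 2×micro: 2; S2 reads c2=2 → after 3×micro: 1 ⇒ (c0=2509/64, c1=2, c2=1)
[Gauss-Seidel] macro 7: S0 reads c2=1 → after 1×micro: 7783/128; S1 reads c0=7783/128 → after 2×micro: 2; S2 reads c2=1 → after 3×micro: 2 ⇒ (c0=7783/128, c1=2, c2=2)
[Gauss-Seidel] macro 8: S0 reads c2=2 → after 1×micro: 24373/256; S1 reads c0=24373/256 → after 2×micro: -1; S2 reads c2=2 → after 3×micro: 1 ⇒ (c0=24373/256, c1=-1, c2=1)
[Gauss-Seidel] macro 9: S0 reads c2=1 → after 1×micro: 74143/512; S1 reads c0=74143/512 → after 2×micro: 2; S2 reads c2=1 → after 3×micro: 2 ⇒ (c0=74143/512, c1=2, c2=2)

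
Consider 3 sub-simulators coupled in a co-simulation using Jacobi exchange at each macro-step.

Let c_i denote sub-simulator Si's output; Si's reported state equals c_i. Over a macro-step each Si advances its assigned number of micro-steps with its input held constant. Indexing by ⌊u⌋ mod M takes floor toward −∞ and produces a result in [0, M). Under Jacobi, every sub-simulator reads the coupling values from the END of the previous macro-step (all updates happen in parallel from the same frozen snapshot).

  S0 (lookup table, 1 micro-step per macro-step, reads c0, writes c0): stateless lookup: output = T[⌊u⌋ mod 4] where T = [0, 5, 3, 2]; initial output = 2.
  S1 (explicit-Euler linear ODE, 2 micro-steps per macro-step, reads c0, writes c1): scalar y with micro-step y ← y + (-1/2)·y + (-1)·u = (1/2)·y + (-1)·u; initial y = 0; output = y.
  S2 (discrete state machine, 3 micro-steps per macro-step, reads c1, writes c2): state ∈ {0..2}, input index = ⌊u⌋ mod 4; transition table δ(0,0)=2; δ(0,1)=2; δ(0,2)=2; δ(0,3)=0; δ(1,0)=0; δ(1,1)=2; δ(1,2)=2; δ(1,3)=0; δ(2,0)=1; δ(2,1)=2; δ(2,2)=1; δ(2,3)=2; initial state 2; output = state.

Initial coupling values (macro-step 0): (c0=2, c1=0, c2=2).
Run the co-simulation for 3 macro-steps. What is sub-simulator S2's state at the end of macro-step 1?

S2 state at macro-step 1 = 2

macro 1: S0 reads c0=2 → after 1×micro: 3; S1 reads c0=2 → after 2×micro: -3; S2 reads c1=0 → after 3×micro: 2 ⇒ (c0=3, c1=-3, c2=2)
macro 2: S0 reads c0=3 → after 1×micro: 2; S1 reads c0=3 → after 2×micro: -21/4; S2 reads c1=-3 → after 3×micro: 2 ⇒ (c0=2, c1=-21/4, c2=2)
macro 3: S0 reads c0=2 → after 1×micro: 3; S1 reads c0=2 → after 2×micro: -69/16; S2 reads c1=-21/4 → after 3×micro: 1 ⇒ (c0=3, c1=-69/16, c2=1)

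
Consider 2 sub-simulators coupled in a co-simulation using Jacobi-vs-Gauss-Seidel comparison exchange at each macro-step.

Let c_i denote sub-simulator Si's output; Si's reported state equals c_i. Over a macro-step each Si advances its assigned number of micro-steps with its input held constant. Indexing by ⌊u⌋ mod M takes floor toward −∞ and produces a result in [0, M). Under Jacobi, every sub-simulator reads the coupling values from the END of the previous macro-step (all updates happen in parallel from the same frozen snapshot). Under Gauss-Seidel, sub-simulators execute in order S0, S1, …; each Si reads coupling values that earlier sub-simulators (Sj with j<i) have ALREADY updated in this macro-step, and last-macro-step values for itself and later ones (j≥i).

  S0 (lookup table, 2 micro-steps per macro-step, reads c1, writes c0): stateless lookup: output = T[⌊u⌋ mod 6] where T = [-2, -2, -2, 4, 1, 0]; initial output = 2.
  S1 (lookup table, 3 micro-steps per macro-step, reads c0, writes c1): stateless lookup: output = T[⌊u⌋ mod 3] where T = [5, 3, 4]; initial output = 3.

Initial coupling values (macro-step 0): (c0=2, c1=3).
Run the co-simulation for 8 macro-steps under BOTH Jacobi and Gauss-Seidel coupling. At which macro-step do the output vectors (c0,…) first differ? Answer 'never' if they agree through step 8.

first divergence at macro-step: 1

[Jacobi] macro 1: S0 reads c1=3 → after 2×micro: 4; S1 reads c0=2 → after 3×micro: 4 ⇒ (c0=4, c1=4)
[Jacobi] macro 2: S0 reads c1=4 → after 2×micro: 1; S1 reads c0=4 → after 3×micro: 3 ⇒ (c0=1, c1=3)
[Jacobi] macro 3: S0 reads c1=3 → after 2×micro: 4; S1 reads c0=1 → after 3×micro: 3 ⇒ (c0=4, c1=3)
[Jacobi] macro 4: S0 reads c1=3 → after 2×micro: 4; S1 reads c0=4 → after 3×micro: 3 ⇒ (c0=4, c1=3)
[Jacobi] macro 5: S0 reads c1=3 → after 2×micro: 4; S1 reads c0=4 → after 3×micro: 3 ⇒ (c0=4, c1=3)
[Jacobi] macro 6: S0 reads c1=3 → after 2×micro: 4; S1 reads c0=4 → after 3×micro: 3 ⇒ (c0=4, c1=3)
[Jacobi] macro 7: S0 reads c1=3 → after 2×micro: 4; S1 reads c0=4 → after 3×micro: 3 ⇒ (c0=4, c1=3)
[Jacobi] macro 8: S0 reads c1=3 → after 2×micro: 4; S1 reads c0=4 → after 3×micro: 3 ⇒ (c0=4, c1=3)
[Gauss-Seidel] macro 1: S0 reads c1=3 → after 2×micro: 4; S1 reads c0=4 → after 3×micro: 3 ⇒ (c0=4, c1=3)
[Gauss-Seidel] macro 2: S0 reads c1=3 → after 2×micro: 4; S1 reads c0=4 → after 3×micro: 3 ⇒ (c0=4, c1=3)
[Gauss-Seidel] macro 3: S0 reads c1=3 → after 2×micro: 4; S1 reads c0=4 → after 3×micro: 3 ⇒ (c0=4, c1=3)
[Gauss-Seidel] macro 4: S0 reads c1=3 → after 2×micro: 4; S1 reads c0=4 → after 3×micro: 3 ⇒ (c0=4, c1=3)
[Gauss-Seidel] macro 5: S0 reads c1=3 → after 2×micro: 4; S1 reads c0=4 → after 3×micro: 3 ⇒ (c0=4, c1=3)
[Gauss-Seidel] macro 6: S0 reads c1=3 → after 2×micro: 4; S1 reads c0=4 → after 3×micro: 3 ⇒ (c0=4, c1=3)
[Gauss-Seidel] macro 7: S0 reads c1=3 → after 2×micro: 4; S1 reads c0=4 → after 3×micro: 3 ⇒ (c0=4, c1=3)
[Gauss-Seidel] macro 8: S0 reads c1=3 → after 2×micro: 4; S1 reads c0=4 → after 3×micro: 3 ⇒ (c0=4, c1=3)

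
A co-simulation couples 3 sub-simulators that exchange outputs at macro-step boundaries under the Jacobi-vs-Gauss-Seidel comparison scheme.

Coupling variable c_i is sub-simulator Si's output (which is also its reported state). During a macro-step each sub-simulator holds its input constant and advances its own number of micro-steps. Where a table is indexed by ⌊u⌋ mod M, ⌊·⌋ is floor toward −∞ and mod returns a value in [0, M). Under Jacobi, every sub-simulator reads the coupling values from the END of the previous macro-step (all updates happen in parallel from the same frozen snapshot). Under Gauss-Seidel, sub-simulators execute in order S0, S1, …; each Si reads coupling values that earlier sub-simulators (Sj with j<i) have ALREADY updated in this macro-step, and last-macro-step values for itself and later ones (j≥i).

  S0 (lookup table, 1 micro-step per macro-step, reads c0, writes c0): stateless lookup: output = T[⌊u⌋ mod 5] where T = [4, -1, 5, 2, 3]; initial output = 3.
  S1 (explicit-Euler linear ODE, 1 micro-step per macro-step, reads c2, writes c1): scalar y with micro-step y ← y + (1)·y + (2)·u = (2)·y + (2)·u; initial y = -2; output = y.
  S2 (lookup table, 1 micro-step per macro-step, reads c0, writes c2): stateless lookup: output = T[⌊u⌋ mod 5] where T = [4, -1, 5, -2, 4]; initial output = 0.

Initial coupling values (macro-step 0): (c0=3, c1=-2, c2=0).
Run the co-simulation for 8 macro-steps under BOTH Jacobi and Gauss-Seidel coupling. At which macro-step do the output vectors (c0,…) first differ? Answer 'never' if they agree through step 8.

[Jacobi] macro 1: S0 reads c0=3 → after 1×micro: 2; S1 reads c2=0 → after 1×micro: -4; S2 reads c0=3 → after 1×micro: -2 ⇒ (c0=2, c1=-4, c2=-2)
[Jacobi] macro 2: S0 reads c0=2 → after 1×micro: 5; S1 reads c2=-2 → after 1×micro: -12; S2 reads c0=2 → after 1×micro: 5 ⇒ (c0=5, c1=-12, c2=5)
[Jacobi] macro 3: S0 reads c0=5 → after 1×micro: 4; S1 reads c2=5 → after 1×micro: -14; S2 reads c0=5 → after 1×micro: 4 ⇒ (c0=4, c1=-14, c2=4)
[Jacobi] macro 4: S0 reads c0=4 → after 1×micro: 3; S1 reads c2=4 → after 1×micro: -20; S2 reads c0=4 → after 1×micro: 4 ⇒ (c0=3, c1=-20, c2=4)
[Jacobi] macro 5: S0 reads c0=3 → after 1×micro: 2; S1 reads c2=4 → after 1×micro: -32; S2 reads c0=3 → after 1×micro: -2 ⇒ (c0=2, c1=-32, c2=-2)
[Jacobi] macro 6: S0 reads c0=2 → after 1×micro: 5; S1 reads c2=-2 → after 1×micro: -68; S2 reads c0=2 → after 1×micro: 5 ⇒ (c0=5, c1=-68, c2=5)
[Jacobi] macro 7: S0 reads c0=5 → after 1×micro: 4; S1 reads c2=5 → after 1×micro: -126; S2 reads c0=5 → after 1×micro: 4 ⇒ (c0=4, c1=-126, c2=4)
[Jacobi] macro 8: S0 reads c0=4 → after 1×micro: 3; S1 reads c2=4 → after 1×micro: -244; S2 reads c0=4 → after 1×micro: 4 ⇒ (c0=3, c1=-244, c2=4)
[Gauss-Seidel] macro 1: S0 reads c0=3 → after 1×micro: 2; S1 reads c2=0 → after 1×micro: -4; S2 reads c0=2 → after 1×micro: 5 ⇒ (c0=2, c1=-4, c2=5)
[Gauss-Seidel] macro 2: S0 reads c0=2 → after 1×micro: 5; S1 reads c2=5 → after 1×micro: 2; S2 reads c0=5 → after 1×micro: 4 ⇒ (c0=5, c1=2, c2=4)
[Gauss-Seidel] macro 3: S0 reads c0=5 → after 1×micro: 4; S1 reads c2=4 → after 1×micro: 12; S2 reads c0=4 → after 1×micro: 4 ⇒ (c0=4, c1=12, c2=4)
[Gauss-Seidel] macro 4: S0 reads c0=4 → after 1×micro: 3; S1 reads c2=4 → after 1×micro: 32; S2 reads c0=3 → after 1×micro: -2 ⇒ (c0=3, c1=32, c2=-2)
[Gauss-Seidel] macro 5: S0 reads c0=3 → after 1×micro: 2; S1 reads c2=-2 → after 1×micro: 60; S2 reads c0=2 → after 1×micro: 5 ⇒ (c0=2, c1=60, c2=5)
[Gauss-Seidel] macro 6: S0 reads c0=2 → after 1×micro: 5; S1 reads c2=5 → after 1×micro: 130; S2 reads c0=5 → after 1×micro: 4 ⇒ (c0=5, c1=130, c2=4)
[Gauss-Seidel] macro 7: S0 reads c0=5 → after 1×micro: 4; S1 reads c2=4 → after 1×micro: 268; S2 reads c0=4 → after 1×micro: 4 ⇒ (c0=4, c1=268, c2=4)
[Gauss-Seidel] macro 8: S0 reads c0=4 → after 1×micro: 3; S1 reads c2=4 → after 1×micro: 544; S2 reads c0=3 → after 1×micro: -2 ⇒ (c0=3, c1=544, c2=-2)

first divergence at macro-step: 1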